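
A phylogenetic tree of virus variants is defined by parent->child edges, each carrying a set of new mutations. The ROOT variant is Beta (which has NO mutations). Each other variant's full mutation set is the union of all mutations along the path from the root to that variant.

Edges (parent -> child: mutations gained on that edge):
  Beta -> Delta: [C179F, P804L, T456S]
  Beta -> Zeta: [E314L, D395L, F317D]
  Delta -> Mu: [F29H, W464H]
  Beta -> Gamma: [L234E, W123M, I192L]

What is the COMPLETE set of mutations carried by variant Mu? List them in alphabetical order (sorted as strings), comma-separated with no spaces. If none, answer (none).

At Beta: gained [] -> total []
At Delta: gained ['C179F', 'P804L', 'T456S'] -> total ['C179F', 'P804L', 'T456S']
At Mu: gained ['F29H', 'W464H'] -> total ['C179F', 'F29H', 'P804L', 'T456S', 'W464H']

Answer: C179F,F29H,P804L,T456S,W464H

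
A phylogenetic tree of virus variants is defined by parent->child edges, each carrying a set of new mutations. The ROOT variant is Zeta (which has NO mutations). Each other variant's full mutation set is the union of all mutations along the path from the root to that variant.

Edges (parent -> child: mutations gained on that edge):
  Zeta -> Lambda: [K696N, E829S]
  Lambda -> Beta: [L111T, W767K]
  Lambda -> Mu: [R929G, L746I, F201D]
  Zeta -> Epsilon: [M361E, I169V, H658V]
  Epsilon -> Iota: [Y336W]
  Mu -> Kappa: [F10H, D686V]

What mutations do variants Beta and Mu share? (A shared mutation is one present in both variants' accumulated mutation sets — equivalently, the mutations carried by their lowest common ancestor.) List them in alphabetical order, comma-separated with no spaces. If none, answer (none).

Accumulating mutations along path to Beta:
  At Zeta: gained [] -> total []
  At Lambda: gained ['K696N', 'E829S'] -> total ['E829S', 'K696N']
  At Beta: gained ['L111T', 'W767K'] -> total ['E829S', 'K696N', 'L111T', 'W767K']
Mutations(Beta) = ['E829S', 'K696N', 'L111T', 'W767K']
Accumulating mutations along path to Mu:
  At Zeta: gained [] -> total []
  At Lambda: gained ['K696N', 'E829S'] -> total ['E829S', 'K696N']
  At Mu: gained ['R929G', 'L746I', 'F201D'] -> total ['E829S', 'F201D', 'K696N', 'L746I', 'R929G']
Mutations(Mu) = ['E829S', 'F201D', 'K696N', 'L746I', 'R929G']
Intersection: ['E829S', 'K696N', 'L111T', 'W767K'] ∩ ['E829S', 'F201D', 'K696N', 'L746I', 'R929G'] = ['E829S', 'K696N']

Answer: E829S,K696N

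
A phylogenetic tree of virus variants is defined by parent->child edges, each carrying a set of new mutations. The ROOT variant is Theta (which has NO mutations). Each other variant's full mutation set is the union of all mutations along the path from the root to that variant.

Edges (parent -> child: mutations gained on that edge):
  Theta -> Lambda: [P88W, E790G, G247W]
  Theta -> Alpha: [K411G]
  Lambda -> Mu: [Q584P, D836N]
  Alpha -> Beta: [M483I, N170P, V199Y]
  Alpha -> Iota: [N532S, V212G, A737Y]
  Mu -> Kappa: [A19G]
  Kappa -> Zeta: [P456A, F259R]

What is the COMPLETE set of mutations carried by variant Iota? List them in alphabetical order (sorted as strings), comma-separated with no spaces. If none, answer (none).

At Theta: gained [] -> total []
At Alpha: gained ['K411G'] -> total ['K411G']
At Iota: gained ['N532S', 'V212G', 'A737Y'] -> total ['A737Y', 'K411G', 'N532S', 'V212G']

Answer: A737Y,K411G,N532S,V212G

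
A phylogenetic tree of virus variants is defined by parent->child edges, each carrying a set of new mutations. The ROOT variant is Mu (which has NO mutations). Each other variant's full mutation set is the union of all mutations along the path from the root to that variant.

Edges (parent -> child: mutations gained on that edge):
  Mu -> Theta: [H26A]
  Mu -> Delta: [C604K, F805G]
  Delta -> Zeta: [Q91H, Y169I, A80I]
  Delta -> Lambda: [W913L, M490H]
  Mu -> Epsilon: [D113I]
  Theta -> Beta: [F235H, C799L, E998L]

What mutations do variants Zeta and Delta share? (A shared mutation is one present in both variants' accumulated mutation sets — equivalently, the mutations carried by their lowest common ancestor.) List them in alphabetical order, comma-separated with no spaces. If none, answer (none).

Accumulating mutations along path to Zeta:
  At Mu: gained [] -> total []
  At Delta: gained ['C604K', 'F805G'] -> total ['C604K', 'F805G']
  At Zeta: gained ['Q91H', 'Y169I', 'A80I'] -> total ['A80I', 'C604K', 'F805G', 'Q91H', 'Y169I']
Mutations(Zeta) = ['A80I', 'C604K', 'F805G', 'Q91H', 'Y169I']
Accumulating mutations along path to Delta:
  At Mu: gained [] -> total []
  At Delta: gained ['C604K', 'F805G'] -> total ['C604K', 'F805G']
Mutations(Delta) = ['C604K', 'F805G']
Intersection: ['A80I', 'C604K', 'F805G', 'Q91H', 'Y169I'] ∩ ['C604K', 'F805G'] = ['C604K', 'F805G']

Answer: C604K,F805G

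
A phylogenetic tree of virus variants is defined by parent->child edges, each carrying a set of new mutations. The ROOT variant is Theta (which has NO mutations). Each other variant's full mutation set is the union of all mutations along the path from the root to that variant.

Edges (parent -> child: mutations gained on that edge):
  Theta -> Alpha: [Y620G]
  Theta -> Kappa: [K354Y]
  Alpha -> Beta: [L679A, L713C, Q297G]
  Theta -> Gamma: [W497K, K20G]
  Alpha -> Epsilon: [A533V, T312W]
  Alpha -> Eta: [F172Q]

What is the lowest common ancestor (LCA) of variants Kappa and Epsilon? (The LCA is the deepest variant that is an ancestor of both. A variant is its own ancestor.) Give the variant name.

Answer: Theta

Derivation:
Path from root to Kappa: Theta -> Kappa
  ancestors of Kappa: {Theta, Kappa}
Path from root to Epsilon: Theta -> Alpha -> Epsilon
  ancestors of Epsilon: {Theta, Alpha, Epsilon}
Common ancestors: {Theta}
Walk up from Epsilon: Epsilon (not in ancestors of Kappa), Alpha (not in ancestors of Kappa), Theta (in ancestors of Kappa)
Deepest common ancestor (LCA) = Theta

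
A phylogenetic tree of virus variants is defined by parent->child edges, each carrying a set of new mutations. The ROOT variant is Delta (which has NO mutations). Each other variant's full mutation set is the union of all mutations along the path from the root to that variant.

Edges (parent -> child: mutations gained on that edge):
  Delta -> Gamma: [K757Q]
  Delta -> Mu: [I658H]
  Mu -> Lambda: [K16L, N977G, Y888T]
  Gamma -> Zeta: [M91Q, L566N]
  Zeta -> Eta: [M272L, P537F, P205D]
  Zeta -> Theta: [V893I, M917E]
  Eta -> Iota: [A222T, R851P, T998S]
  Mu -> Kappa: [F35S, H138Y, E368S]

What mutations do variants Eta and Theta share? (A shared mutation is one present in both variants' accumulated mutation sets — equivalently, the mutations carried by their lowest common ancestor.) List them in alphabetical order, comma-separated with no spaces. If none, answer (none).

Accumulating mutations along path to Eta:
  At Delta: gained [] -> total []
  At Gamma: gained ['K757Q'] -> total ['K757Q']
  At Zeta: gained ['M91Q', 'L566N'] -> total ['K757Q', 'L566N', 'M91Q']
  At Eta: gained ['M272L', 'P537F', 'P205D'] -> total ['K757Q', 'L566N', 'M272L', 'M91Q', 'P205D', 'P537F']
Mutations(Eta) = ['K757Q', 'L566N', 'M272L', 'M91Q', 'P205D', 'P537F']
Accumulating mutations along path to Theta:
  At Delta: gained [] -> total []
  At Gamma: gained ['K757Q'] -> total ['K757Q']
  At Zeta: gained ['M91Q', 'L566N'] -> total ['K757Q', 'L566N', 'M91Q']
  At Theta: gained ['V893I', 'M917E'] -> total ['K757Q', 'L566N', 'M917E', 'M91Q', 'V893I']
Mutations(Theta) = ['K757Q', 'L566N', 'M917E', 'M91Q', 'V893I']
Intersection: ['K757Q', 'L566N', 'M272L', 'M91Q', 'P205D', 'P537F'] ∩ ['K757Q', 'L566N', 'M917E', 'M91Q', 'V893I'] = ['K757Q', 'L566N', 'M91Q']

Answer: K757Q,L566N,M91Q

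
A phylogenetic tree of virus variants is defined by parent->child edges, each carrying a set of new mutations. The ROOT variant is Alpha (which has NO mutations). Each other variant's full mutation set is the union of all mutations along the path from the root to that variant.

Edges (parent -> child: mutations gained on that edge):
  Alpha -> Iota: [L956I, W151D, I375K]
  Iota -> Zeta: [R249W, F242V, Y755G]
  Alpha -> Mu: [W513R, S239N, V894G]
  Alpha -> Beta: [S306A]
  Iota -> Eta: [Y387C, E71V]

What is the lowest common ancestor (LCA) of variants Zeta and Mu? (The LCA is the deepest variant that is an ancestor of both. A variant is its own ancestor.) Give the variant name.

Answer: Alpha

Derivation:
Path from root to Zeta: Alpha -> Iota -> Zeta
  ancestors of Zeta: {Alpha, Iota, Zeta}
Path from root to Mu: Alpha -> Mu
  ancestors of Mu: {Alpha, Mu}
Common ancestors: {Alpha}
Walk up from Mu: Mu (not in ancestors of Zeta), Alpha (in ancestors of Zeta)
Deepest common ancestor (LCA) = Alpha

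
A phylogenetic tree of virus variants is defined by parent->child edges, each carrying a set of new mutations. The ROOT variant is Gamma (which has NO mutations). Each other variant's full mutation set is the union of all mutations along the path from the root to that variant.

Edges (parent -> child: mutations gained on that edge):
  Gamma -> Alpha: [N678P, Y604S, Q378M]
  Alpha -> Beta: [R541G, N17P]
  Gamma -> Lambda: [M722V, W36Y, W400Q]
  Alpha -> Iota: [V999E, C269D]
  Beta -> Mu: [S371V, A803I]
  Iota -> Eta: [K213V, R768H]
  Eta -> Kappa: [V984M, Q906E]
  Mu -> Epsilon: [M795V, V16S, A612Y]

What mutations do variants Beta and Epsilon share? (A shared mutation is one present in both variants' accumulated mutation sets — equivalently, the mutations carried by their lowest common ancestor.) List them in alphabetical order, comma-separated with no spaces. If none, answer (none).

Accumulating mutations along path to Beta:
  At Gamma: gained [] -> total []
  At Alpha: gained ['N678P', 'Y604S', 'Q378M'] -> total ['N678P', 'Q378M', 'Y604S']
  At Beta: gained ['R541G', 'N17P'] -> total ['N17P', 'N678P', 'Q378M', 'R541G', 'Y604S']
Mutations(Beta) = ['N17P', 'N678P', 'Q378M', 'R541G', 'Y604S']
Accumulating mutations along path to Epsilon:
  At Gamma: gained [] -> total []
  At Alpha: gained ['N678P', 'Y604S', 'Q378M'] -> total ['N678P', 'Q378M', 'Y604S']
  At Beta: gained ['R541G', 'N17P'] -> total ['N17P', 'N678P', 'Q378M', 'R541G', 'Y604S']
  At Mu: gained ['S371V', 'A803I'] -> total ['A803I', 'N17P', 'N678P', 'Q378M', 'R541G', 'S371V', 'Y604S']
  At Epsilon: gained ['M795V', 'V16S', 'A612Y'] -> total ['A612Y', 'A803I', 'M795V', 'N17P', 'N678P', 'Q378M', 'R541G', 'S371V', 'V16S', 'Y604S']
Mutations(Epsilon) = ['A612Y', 'A803I', 'M795V', 'N17P', 'N678P', 'Q378M', 'R541G', 'S371V', 'V16S', 'Y604S']
Intersection: ['N17P', 'N678P', 'Q378M', 'R541G', 'Y604S'] ∩ ['A612Y', 'A803I', 'M795V', 'N17P', 'N678P', 'Q378M', 'R541G', 'S371V', 'V16S', 'Y604S'] = ['N17P', 'N678P', 'Q378M', 'R541G', 'Y604S']

Answer: N17P,N678P,Q378M,R541G,Y604S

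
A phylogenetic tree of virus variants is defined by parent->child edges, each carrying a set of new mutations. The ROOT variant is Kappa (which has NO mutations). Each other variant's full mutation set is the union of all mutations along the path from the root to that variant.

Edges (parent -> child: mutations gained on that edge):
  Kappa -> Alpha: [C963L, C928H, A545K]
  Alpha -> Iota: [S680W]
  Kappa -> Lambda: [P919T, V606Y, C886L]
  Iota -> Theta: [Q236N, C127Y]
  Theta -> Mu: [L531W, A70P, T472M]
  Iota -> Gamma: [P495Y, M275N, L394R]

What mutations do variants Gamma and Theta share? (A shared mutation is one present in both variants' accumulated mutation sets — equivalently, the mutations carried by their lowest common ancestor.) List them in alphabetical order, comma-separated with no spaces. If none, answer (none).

Accumulating mutations along path to Gamma:
  At Kappa: gained [] -> total []
  At Alpha: gained ['C963L', 'C928H', 'A545K'] -> total ['A545K', 'C928H', 'C963L']
  At Iota: gained ['S680W'] -> total ['A545K', 'C928H', 'C963L', 'S680W']
  At Gamma: gained ['P495Y', 'M275N', 'L394R'] -> total ['A545K', 'C928H', 'C963L', 'L394R', 'M275N', 'P495Y', 'S680W']
Mutations(Gamma) = ['A545K', 'C928H', 'C963L', 'L394R', 'M275N', 'P495Y', 'S680W']
Accumulating mutations along path to Theta:
  At Kappa: gained [] -> total []
  At Alpha: gained ['C963L', 'C928H', 'A545K'] -> total ['A545K', 'C928H', 'C963L']
  At Iota: gained ['S680W'] -> total ['A545K', 'C928H', 'C963L', 'S680W']
  At Theta: gained ['Q236N', 'C127Y'] -> total ['A545K', 'C127Y', 'C928H', 'C963L', 'Q236N', 'S680W']
Mutations(Theta) = ['A545K', 'C127Y', 'C928H', 'C963L', 'Q236N', 'S680W']
Intersection: ['A545K', 'C928H', 'C963L', 'L394R', 'M275N', 'P495Y', 'S680W'] ∩ ['A545K', 'C127Y', 'C928H', 'C963L', 'Q236N', 'S680W'] = ['A545K', 'C928H', 'C963L', 'S680W']

Answer: A545K,C928H,C963L,S680W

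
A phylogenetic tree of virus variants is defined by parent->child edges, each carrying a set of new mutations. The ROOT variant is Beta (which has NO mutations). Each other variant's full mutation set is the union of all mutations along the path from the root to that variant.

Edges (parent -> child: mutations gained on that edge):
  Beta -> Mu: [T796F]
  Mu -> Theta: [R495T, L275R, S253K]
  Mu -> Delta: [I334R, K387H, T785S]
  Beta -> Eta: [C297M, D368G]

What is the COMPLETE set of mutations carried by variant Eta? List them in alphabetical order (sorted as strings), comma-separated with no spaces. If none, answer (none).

Answer: C297M,D368G

Derivation:
At Beta: gained [] -> total []
At Eta: gained ['C297M', 'D368G'] -> total ['C297M', 'D368G']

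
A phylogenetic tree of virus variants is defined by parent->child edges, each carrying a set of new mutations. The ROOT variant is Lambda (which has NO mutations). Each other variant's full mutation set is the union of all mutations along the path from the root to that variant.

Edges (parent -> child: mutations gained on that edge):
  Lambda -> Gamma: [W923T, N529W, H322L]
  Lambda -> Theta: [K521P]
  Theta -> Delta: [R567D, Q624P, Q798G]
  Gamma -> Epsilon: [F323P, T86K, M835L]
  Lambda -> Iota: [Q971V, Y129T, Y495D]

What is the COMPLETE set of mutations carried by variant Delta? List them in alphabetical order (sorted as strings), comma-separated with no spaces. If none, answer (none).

At Lambda: gained [] -> total []
At Theta: gained ['K521P'] -> total ['K521P']
At Delta: gained ['R567D', 'Q624P', 'Q798G'] -> total ['K521P', 'Q624P', 'Q798G', 'R567D']

Answer: K521P,Q624P,Q798G,R567D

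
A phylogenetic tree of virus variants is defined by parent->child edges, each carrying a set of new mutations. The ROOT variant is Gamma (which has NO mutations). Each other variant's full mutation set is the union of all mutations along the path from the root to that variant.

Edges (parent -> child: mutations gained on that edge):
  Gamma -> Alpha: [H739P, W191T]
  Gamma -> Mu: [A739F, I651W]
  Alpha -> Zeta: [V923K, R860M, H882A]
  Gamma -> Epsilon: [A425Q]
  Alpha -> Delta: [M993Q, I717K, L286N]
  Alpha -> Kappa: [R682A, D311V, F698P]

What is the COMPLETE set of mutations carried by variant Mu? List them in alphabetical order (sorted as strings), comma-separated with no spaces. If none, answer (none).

Answer: A739F,I651W

Derivation:
At Gamma: gained [] -> total []
At Mu: gained ['A739F', 'I651W'] -> total ['A739F', 'I651W']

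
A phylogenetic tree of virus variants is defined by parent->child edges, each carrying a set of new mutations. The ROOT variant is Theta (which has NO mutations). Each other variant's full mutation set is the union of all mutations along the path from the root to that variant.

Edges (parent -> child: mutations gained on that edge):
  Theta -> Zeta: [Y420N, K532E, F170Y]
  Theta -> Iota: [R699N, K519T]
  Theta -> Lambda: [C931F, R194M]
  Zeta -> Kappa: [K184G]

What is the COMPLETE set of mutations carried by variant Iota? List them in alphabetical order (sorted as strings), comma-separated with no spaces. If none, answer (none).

At Theta: gained [] -> total []
At Iota: gained ['R699N', 'K519T'] -> total ['K519T', 'R699N']

Answer: K519T,R699N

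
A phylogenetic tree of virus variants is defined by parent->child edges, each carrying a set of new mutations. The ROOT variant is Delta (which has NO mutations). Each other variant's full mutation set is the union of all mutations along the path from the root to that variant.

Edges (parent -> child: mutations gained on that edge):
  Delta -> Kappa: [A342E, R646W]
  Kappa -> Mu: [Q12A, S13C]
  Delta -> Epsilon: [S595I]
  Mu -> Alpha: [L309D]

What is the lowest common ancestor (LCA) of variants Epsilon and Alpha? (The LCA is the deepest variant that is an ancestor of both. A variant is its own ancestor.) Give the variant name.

Path from root to Epsilon: Delta -> Epsilon
  ancestors of Epsilon: {Delta, Epsilon}
Path from root to Alpha: Delta -> Kappa -> Mu -> Alpha
  ancestors of Alpha: {Delta, Kappa, Mu, Alpha}
Common ancestors: {Delta}
Walk up from Alpha: Alpha (not in ancestors of Epsilon), Mu (not in ancestors of Epsilon), Kappa (not in ancestors of Epsilon), Delta (in ancestors of Epsilon)
Deepest common ancestor (LCA) = Delta

Answer: Delta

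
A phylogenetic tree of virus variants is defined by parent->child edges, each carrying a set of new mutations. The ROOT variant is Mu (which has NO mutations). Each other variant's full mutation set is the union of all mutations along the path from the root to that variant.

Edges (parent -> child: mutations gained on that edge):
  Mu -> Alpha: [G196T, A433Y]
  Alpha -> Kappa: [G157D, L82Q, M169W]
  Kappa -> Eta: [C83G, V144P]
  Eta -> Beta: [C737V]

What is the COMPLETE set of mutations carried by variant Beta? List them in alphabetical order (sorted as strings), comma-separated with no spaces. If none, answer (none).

Answer: A433Y,C737V,C83G,G157D,G196T,L82Q,M169W,V144P

Derivation:
At Mu: gained [] -> total []
At Alpha: gained ['G196T', 'A433Y'] -> total ['A433Y', 'G196T']
At Kappa: gained ['G157D', 'L82Q', 'M169W'] -> total ['A433Y', 'G157D', 'G196T', 'L82Q', 'M169W']
At Eta: gained ['C83G', 'V144P'] -> total ['A433Y', 'C83G', 'G157D', 'G196T', 'L82Q', 'M169W', 'V144P']
At Beta: gained ['C737V'] -> total ['A433Y', 'C737V', 'C83G', 'G157D', 'G196T', 'L82Q', 'M169W', 'V144P']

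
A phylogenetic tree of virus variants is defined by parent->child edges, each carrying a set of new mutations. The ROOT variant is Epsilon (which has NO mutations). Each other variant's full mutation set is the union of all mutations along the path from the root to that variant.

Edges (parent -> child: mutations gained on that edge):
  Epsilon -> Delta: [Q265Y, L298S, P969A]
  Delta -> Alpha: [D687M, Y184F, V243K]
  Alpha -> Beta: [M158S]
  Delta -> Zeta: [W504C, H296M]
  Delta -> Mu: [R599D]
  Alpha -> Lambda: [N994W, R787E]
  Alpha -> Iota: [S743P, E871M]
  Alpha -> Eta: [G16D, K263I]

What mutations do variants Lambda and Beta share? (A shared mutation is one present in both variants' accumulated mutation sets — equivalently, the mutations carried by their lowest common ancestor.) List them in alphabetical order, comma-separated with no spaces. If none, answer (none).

Answer: D687M,L298S,P969A,Q265Y,V243K,Y184F

Derivation:
Accumulating mutations along path to Lambda:
  At Epsilon: gained [] -> total []
  At Delta: gained ['Q265Y', 'L298S', 'P969A'] -> total ['L298S', 'P969A', 'Q265Y']
  At Alpha: gained ['D687M', 'Y184F', 'V243K'] -> total ['D687M', 'L298S', 'P969A', 'Q265Y', 'V243K', 'Y184F']
  At Lambda: gained ['N994W', 'R787E'] -> total ['D687M', 'L298S', 'N994W', 'P969A', 'Q265Y', 'R787E', 'V243K', 'Y184F']
Mutations(Lambda) = ['D687M', 'L298S', 'N994W', 'P969A', 'Q265Y', 'R787E', 'V243K', 'Y184F']
Accumulating mutations along path to Beta:
  At Epsilon: gained [] -> total []
  At Delta: gained ['Q265Y', 'L298S', 'P969A'] -> total ['L298S', 'P969A', 'Q265Y']
  At Alpha: gained ['D687M', 'Y184F', 'V243K'] -> total ['D687M', 'L298S', 'P969A', 'Q265Y', 'V243K', 'Y184F']
  At Beta: gained ['M158S'] -> total ['D687M', 'L298S', 'M158S', 'P969A', 'Q265Y', 'V243K', 'Y184F']
Mutations(Beta) = ['D687M', 'L298S', 'M158S', 'P969A', 'Q265Y', 'V243K', 'Y184F']
Intersection: ['D687M', 'L298S', 'N994W', 'P969A', 'Q265Y', 'R787E', 'V243K', 'Y184F'] ∩ ['D687M', 'L298S', 'M158S', 'P969A', 'Q265Y', 'V243K', 'Y184F'] = ['D687M', 'L298S', 'P969A', 'Q265Y', 'V243K', 'Y184F']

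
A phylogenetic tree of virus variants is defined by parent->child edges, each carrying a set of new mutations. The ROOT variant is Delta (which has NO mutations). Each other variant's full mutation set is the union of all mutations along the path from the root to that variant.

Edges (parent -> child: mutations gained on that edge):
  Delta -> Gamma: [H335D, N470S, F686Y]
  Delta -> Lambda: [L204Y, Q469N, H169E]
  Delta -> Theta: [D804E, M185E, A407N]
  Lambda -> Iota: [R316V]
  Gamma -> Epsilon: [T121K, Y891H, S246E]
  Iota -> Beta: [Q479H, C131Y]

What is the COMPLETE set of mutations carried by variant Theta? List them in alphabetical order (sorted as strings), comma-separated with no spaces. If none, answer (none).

Answer: A407N,D804E,M185E

Derivation:
At Delta: gained [] -> total []
At Theta: gained ['D804E', 'M185E', 'A407N'] -> total ['A407N', 'D804E', 'M185E']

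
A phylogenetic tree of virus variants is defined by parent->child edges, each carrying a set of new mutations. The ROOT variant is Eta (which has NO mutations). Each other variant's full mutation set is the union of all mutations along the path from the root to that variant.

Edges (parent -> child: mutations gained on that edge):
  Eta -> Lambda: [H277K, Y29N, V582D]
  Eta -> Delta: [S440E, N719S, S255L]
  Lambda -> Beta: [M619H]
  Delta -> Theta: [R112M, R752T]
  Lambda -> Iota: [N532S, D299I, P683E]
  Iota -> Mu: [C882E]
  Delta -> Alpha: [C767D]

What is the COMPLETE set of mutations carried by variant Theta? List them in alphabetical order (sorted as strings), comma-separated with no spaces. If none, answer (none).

At Eta: gained [] -> total []
At Delta: gained ['S440E', 'N719S', 'S255L'] -> total ['N719S', 'S255L', 'S440E']
At Theta: gained ['R112M', 'R752T'] -> total ['N719S', 'R112M', 'R752T', 'S255L', 'S440E']

Answer: N719S,R112M,R752T,S255L,S440E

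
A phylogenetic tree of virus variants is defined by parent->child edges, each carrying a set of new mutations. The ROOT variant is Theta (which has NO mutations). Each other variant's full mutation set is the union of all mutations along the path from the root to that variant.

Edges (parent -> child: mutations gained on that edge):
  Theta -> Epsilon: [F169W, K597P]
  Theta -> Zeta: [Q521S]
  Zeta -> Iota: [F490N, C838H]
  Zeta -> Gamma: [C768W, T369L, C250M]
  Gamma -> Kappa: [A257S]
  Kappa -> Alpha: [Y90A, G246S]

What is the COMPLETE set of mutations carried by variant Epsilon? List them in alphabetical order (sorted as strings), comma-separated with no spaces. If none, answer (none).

Answer: F169W,K597P

Derivation:
At Theta: gained [] -> total []
At Epsilon: gained ['F169W', 'K597P'] -> total ['F169W', 'K597P']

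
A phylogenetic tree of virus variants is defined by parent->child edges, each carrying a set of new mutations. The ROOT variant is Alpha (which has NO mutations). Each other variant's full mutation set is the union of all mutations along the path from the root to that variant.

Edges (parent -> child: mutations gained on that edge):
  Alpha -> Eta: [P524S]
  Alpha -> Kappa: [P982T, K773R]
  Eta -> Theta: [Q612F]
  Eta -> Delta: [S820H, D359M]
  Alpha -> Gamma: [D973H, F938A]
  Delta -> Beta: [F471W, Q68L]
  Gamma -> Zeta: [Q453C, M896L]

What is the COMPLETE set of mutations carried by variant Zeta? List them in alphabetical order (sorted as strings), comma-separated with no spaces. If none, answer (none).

Answer: D973H,F938A,M896L,Q453C

Derivation:
At Alpha: gained [] -> total []
At Gamma: gained ['D973H', 'F938A'] -> total ['D973H', 'F938A']
At Zeta: gained ['Q453C', 'M896L'] -> total ['D973H', 'F938A', 'M896L', 'Q453C']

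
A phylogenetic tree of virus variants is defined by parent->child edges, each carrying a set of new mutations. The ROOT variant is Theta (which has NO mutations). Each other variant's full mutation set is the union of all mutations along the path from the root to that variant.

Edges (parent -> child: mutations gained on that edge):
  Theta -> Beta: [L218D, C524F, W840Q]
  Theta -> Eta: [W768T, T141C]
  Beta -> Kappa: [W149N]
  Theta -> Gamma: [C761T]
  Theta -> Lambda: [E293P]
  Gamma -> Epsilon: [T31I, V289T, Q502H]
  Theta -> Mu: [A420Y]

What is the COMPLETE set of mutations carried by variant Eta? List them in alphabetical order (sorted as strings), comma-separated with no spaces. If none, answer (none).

At Theta: gained [] -> total []
At Eta: gained ['W768T', 'T141C'] -> total ['T141C', 'W768T']

Answer: T141C,W768T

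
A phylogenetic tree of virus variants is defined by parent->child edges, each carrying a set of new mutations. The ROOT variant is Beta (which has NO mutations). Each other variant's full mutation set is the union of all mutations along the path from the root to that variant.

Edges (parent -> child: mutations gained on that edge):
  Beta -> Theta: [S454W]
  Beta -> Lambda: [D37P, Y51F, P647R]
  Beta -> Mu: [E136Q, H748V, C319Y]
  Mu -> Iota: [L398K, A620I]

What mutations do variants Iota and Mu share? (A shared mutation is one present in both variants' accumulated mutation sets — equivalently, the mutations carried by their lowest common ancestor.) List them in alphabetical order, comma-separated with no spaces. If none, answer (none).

Answer: C319Y,E136Q,H748V

Derivation:
Accumulating mutations along path to Iota:
  At Beta: gained [] -> total []
  At Mu: gained ['E136Q', 'H748V', 'C319Y'] -> total ['C319Y', 'E136Q', 'H748V']
  At Iota: gained ['L398K', 'A620I'] -> total ['A620I', 'C319Y', 'E136Q', 'H748V', 'L398K']
Mutations(Iota) = ['A620I', 'C319Y', 'E136Q', 'H748V', 'L398K']
Accumulating mutations along path to Mu:
  At Beta: gained [] -> total []
  At Mu: gained ['E136Q', 'H748V', 'C319Y'] -> total ['C319Y', 'E136Q', 'H748V']
Mutations(Mu) = ['C319Y', 'E136Q', 'H748V']
Intersection: ['A620I', 'C319Y', 'E136Q', 'H748V', 'L398K'] ∩ ['C319Y', 'E136Q', 'H748V'] = ['C319Y', 'E136Q', 'H748V']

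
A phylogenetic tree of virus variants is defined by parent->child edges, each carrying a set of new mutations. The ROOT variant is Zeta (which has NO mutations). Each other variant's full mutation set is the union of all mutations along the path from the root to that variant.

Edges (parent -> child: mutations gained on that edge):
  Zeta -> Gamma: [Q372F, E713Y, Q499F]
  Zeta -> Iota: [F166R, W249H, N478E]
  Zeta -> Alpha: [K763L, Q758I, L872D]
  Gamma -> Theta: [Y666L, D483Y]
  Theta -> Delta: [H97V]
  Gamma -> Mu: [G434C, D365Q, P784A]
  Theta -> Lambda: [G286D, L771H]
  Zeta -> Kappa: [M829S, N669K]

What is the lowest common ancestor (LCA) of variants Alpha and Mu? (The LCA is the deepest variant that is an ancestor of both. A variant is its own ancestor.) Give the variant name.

Answer: Zeta

Derivation:
Path from root to Alpha: Zeta -> Alpha
  ancestors of Alpha: {Zeta, Alpha}
Path from root to Mu: Zeta -> Gamma -> Mu
  ancestors of Mu: {Zeta, Gamma, Mu}
Common ancestors: {Zeta}
Walk up from Mu: Mu (not in ancestors of Alpha), Gamma (not in ancestors of Alpha), Zeta (in ancestors of Alpha)
Deepest common ancestor (LCA) = Zeta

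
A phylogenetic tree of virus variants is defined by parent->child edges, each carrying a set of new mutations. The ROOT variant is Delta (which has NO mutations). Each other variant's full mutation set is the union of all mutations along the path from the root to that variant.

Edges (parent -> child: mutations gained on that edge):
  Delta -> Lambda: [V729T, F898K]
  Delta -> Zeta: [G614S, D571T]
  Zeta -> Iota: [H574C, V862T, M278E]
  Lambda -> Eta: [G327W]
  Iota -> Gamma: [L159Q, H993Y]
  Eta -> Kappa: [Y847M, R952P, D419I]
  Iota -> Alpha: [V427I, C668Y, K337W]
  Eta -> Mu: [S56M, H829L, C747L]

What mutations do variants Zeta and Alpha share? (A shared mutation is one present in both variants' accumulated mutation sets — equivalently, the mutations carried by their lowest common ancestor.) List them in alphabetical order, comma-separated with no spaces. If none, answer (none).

Answer: D571T,G614S

Derivation:
Accumulating mutations along path to Zeta:
  At Delta: gained [] -> total []
  At Zeta: gained ['G614S', 'D571T'] -> total ['D571T', 'G614S']
Mutations(Zeta) = ['D571T', 'G614S']
Accumulating mutations along path to Alpha:
  At Delta: gained [] -> total []
  At Zeta: gained ['G614S', 'D571T'] -> total ['D571T', 'G614S']
  At Iota: gained ['H574C', 'V862T', 'M278E'] -> total ['D571T', 'G614S', 'H574C', 'M278E', 'V862T']
  At Alpha: gained ['V427I', 'C668Y', 'K337W'] -> total ['C668Y', 'D571T', 'G614S', 'H574C', 'K337W', 'M278E', 'V427I', 'V862T']
Mutations(Alpha) = ['C668Y', 'D571T', 'G614S', 'H574C', 'K337W', 'M278E', 'V427I', 'V862T']
Intersection: ['D571T', 'G614S'] ∩ ['C668Y', 'D571T', 'G614S', 'H574C', 'K337W', 'M278E', 'V427I', 'V862T'] = ['D571T', 'G614S']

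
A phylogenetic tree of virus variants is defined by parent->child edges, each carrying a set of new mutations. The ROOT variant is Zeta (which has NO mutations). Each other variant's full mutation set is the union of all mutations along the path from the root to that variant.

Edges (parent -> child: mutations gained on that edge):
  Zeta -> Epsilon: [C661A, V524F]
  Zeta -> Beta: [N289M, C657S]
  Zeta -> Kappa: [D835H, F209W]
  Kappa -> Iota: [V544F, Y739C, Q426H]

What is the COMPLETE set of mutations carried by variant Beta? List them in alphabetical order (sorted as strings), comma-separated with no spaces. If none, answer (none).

Answer: C657S,N289M

Derivation:
At Zeta: gained [] -> total []
At Beta: gained ['N289M', 'C657S'] -> total ['C657S', 'N289M']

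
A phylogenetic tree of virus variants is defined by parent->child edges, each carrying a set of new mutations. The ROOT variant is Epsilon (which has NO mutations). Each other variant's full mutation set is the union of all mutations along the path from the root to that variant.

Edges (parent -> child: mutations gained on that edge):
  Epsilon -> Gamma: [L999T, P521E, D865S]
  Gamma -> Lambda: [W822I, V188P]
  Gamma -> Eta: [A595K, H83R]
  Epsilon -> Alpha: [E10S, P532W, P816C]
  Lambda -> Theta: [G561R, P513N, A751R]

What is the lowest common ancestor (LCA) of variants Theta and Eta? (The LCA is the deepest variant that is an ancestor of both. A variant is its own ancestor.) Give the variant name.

Path from root to Theta: Epsilon -> Gamma -> Lambda -> Theta
  ancestors of Theta: {Epsilon, Gamma, Lambda, Theta}
Path from root to Eta: Epsilon -> Gamma -> Eta
  ancestors of Eta: {Epsilon, Gamma, Eta}
Common ancestors: {Epsilon, Gamma}
Walk up from Eta: Eta (not in ancestors of Theta), Gamma (in ancestors of Theta), Epsilon (in ancestors of Theta)
Deepest common ancestor (LCA) = Gamma

Answer: Gamma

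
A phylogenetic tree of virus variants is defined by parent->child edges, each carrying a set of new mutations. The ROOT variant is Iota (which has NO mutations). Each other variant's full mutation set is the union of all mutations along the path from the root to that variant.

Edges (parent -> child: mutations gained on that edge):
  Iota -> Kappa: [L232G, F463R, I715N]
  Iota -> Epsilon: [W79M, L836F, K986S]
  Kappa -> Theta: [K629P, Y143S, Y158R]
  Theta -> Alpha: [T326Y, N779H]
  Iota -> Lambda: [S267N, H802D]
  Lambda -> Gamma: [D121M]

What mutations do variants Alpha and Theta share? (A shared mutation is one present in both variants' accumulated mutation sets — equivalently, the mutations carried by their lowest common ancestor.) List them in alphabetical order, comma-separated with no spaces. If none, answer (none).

Answer: F463R,I715N,K629P,L232G,Y143S,Y158R

Derivation:
Accumulating mutations along path to Alpha:
  At Iota: gained [] -> total []
  At Kappa: gained ['L232G', 'F463R', 'I715N'] -> total ['F463R', 'I715N', 'L232G']
  At Theta: gained ['K629P', 'Y143S', 'Y158R'] -> total ['F463R', 'I715N', 'K629P', 'L232G', 'Y143S', 'Y158R']
  At Alpha: gained ['T326Y', 'N779H'] -> total ['F463R', 'I715N', 'K629P', 'L232G', 'N779H', 'T326Y', 'Y143S', 'Y158R']
Mutations(Alpha) = ['F463R', 'I715N', 'K629P', 'L232G', 'N779H', 'T326Y', 'Y143S', 'Y158R']
Accumulating mutations along path to Theta:
  At Iota: gained [] -> total []
  At Kappa: gained ['L232G', 'F463R', 'I715N'] -> total ['F463R', 'I715N', 'L232G']
  At Theta: gained ['K629P', 'Y143S', 'Y158R'] -> total ['F463R', 'I715N', 'K629P', 'L232G', 'Y143S', 'Y158R']
Mutations(Theta) = ['F463R', 'I715N', 'K629P', 'L232G', 'Y143S', 'Y158R']
Intersection: ['F463R', 'I715N', 'K629P', 'L232G', 'N779H', 'T326Y', 'Y143S', 'Y158R'] ∩ ['F463R', 'I715N', 'K629P', 'L232G', 'Y143S', 'Y158R'] = ['F463R', 'I715N', 'K629P', 'L232G', 'Y143S', 'Y158R']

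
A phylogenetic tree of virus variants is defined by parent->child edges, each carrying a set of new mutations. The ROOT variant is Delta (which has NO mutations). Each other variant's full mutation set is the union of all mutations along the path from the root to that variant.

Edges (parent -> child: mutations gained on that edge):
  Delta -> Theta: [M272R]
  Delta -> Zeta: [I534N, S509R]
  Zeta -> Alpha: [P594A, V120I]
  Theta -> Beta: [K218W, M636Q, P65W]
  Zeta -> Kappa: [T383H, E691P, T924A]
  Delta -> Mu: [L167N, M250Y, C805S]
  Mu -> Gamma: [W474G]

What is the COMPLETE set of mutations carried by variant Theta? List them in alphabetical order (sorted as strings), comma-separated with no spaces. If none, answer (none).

Answer: M272R

Derivation:
At Delta: gained [] -> total []
At Theta: gained ['M272R'] -> total ['M272R']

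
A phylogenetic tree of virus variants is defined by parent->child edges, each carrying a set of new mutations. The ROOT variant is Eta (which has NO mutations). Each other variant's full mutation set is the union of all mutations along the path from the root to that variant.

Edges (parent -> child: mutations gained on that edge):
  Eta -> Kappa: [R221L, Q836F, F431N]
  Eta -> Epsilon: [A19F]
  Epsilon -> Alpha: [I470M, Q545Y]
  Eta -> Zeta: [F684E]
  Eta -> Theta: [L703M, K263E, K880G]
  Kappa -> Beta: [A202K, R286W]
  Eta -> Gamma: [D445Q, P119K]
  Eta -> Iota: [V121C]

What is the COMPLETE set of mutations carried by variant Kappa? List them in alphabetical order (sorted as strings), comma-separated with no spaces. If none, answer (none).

At Eta: gained [] -> total []
At Kappa: gained ['R221L', 'Q836F', 'F431N'] -> total ['F431N', 'Q836F', 'R221L']

Answer: F431N,Q836F,R221L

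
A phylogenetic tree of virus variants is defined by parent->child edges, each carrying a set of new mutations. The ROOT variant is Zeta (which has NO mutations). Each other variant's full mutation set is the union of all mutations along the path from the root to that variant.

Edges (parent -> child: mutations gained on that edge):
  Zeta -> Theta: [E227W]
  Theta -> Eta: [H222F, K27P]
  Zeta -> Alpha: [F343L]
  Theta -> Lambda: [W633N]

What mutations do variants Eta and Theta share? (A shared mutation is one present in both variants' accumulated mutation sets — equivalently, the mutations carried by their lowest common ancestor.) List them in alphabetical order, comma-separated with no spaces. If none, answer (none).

Accumulating mutations along path to Eta:
  At Zeta: gained [] -> total []
  At Theta: gained ['E227W'] -> total ['E227W']
  At Eta: gained ['H222F', 'K27P'] -> total ['E227W', 'H222F', 'K27P']
Mutations(Eta) = ['E227W', 'H222F', 'K27P']
Accumulating mutations along path to Theta:
  At Zeta: gained [] -> total []
  At Theta: gained ['E227W'] -> total ['E227W']
Mutations(Theta) = ['E227W']
Intersection: ['E227W', 'H222F', 'K27P'] ∩ ['E227W'] = ['E227W']

Answer: E227W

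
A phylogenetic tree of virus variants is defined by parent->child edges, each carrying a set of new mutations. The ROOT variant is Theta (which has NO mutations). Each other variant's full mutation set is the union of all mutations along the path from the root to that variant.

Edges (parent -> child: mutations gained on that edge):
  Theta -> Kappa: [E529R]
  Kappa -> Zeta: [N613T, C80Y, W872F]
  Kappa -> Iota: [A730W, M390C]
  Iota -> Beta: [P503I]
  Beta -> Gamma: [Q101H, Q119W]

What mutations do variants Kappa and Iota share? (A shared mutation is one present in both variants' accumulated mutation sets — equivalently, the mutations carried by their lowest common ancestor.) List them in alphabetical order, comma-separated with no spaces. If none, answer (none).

Accumulating mutations along path to Kappa:
  At Theta: gained [] -> total []
  At Kappa: gained ['E529R'] -> total ['E529R']
Mutations(Kappa) = ['E529R']
Accumulating mutations along path to Iota:
  At Theta: gained [] -> total []
  At Kappa: gained ['E529R'] -> total ['E529R']
  At Iota: gained ['A730W', 'M390C'] -> total ['A730W', 'E529R', 'M390C']
Mutations(Iota) = ['A730W', 'E529R', 'M390C']
Intersection: ['E529R'] ∩ ['A730W', 'E529R', 'M390C'] = ['E529R']

Answer: E529R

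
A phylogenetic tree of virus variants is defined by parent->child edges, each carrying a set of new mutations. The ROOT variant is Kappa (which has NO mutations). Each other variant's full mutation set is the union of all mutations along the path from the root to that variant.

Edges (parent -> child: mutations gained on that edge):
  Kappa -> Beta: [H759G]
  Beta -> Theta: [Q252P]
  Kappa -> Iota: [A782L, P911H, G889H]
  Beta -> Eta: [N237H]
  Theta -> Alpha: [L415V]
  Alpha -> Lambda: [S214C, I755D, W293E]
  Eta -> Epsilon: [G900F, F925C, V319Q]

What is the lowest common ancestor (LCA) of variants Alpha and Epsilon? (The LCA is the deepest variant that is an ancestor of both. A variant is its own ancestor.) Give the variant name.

Answer: Beta

Derivation:
Path from root to Alpha: Kappa -> Beta -> Theta -> Alpha
  ancestors of Alpha: {Kappa, Beta, Theta, Alpha}
Path from root to Epsilon: Kappa -> Beta -> Eta -> Epsilon
  ancestors of Epsilon: {Kappa, Beta, Eta, Epsilon}
Common ancestors: {Kappa, Beta}
Walk up from Epsilon: Epsilon (not in ancestors of Alpha), Eta (not in ancestors of Alpha), Beta (in ancestors of Alpha), Kappa (in ancestors of Alpha)
Deepest common ancestor (LCA) = Beta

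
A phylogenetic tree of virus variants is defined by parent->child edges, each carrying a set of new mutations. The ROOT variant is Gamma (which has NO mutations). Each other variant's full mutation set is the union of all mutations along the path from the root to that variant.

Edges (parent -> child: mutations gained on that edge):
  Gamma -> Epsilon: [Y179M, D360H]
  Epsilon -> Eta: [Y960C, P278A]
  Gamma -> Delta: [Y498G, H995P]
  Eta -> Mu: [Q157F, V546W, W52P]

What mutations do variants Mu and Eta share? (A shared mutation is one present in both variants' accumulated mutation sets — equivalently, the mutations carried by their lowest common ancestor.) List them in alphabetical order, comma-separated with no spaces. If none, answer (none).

Accumulating mutations along path to Mu:
  At Gamma: gained [] -> total []
  At Epsilon: gained ['Y179M', 'D360H'] -> total ['D360H', 'Y179M']
  At Eta: gained ['Y960C', 'P278A'] -> total ['D360H', 'P278A', 'Y179M', 'Y960C']
  At Mu: gained ['Q157F', 'V546W', 'W52P'] -> total ['D360H', 'P278A', 'Q157F', 'V546W', 'W52P', 'Y179M', 'Y960C']
Mutations(Mu) = ['D360H', 'P278A', 'Q157F', 'V546W', 'W52P', 'Y179M', 'Y960C']
Accumulating mutations along path to Eta:
  At Gamma: gained [] -> total []
  At Epsilon: gained ['Y179M', 'D360H'] -> total ['D360H', 'Y179M']
  At Eta: gained ['Y960C', 'P278A'] -> total ['D360H', 'P278A', 'Y179M', 'Y960C']
Mutations(Eta) = ['D360H', 'P278A', 'Y179M', 'Y960C']
Intersection: ['D360H', 'P278A', 'Q157F', 'V546W', 'W52P', 'Y179M', 'Y960C'] ∩ ['D360H', 'P278A', 'Y179M', 'Y960C'] = ['D360H', 'P278A', 'Y179M', 'Y960C']

Answer: D360H,P278A,Y179M,Y960C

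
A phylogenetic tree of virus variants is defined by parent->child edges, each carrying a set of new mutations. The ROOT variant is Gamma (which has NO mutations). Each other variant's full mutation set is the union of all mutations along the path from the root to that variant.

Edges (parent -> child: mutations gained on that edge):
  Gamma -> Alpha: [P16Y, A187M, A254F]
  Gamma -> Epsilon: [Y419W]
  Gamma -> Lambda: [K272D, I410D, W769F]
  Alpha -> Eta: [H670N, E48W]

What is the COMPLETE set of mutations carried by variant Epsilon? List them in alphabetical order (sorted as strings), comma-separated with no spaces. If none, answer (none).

Answer: Y419W

Derivation:
At Gamma: gained [] -> total []
At Epsilon: gained ['Y419W'] -> total ['Y419W']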